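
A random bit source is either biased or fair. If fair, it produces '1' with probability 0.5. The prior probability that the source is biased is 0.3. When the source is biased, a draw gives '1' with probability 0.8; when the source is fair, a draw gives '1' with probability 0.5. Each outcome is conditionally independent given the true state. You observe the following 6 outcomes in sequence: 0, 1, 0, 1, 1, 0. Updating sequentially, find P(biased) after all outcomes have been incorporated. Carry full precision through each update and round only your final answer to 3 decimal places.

Each posterior becomes the prior for the next update.
After '0': P(biased) = 0.2·0.3000 / (0.2·0.3000 + 0.5·0.7000) ≈ 0.1463
After '1': P(biased) = 0.8·0.1463 / (0.8·0.1463 + 0.5·0.8537) ≈ 0.2152
After '0': P(biased) = 0.2·0.2152 / (0.2·0.2152 + 0.5·0.7848) ≈ 0.0989
After '1': P(biased) = 0.8·0.0989 / (0.8·0.0989 + 0.5·0.9011) ≈ 0.1493
After '1': P(biased) = 0.8·0.1493 / (0.8·0.1493 + 0.5·0.8507) ≈ 0.2193
After '0': P(biased) = 0.2·0.2193 / (0.2·0.2193 + 0.5·0.7807) ≈ 0.1010

0.101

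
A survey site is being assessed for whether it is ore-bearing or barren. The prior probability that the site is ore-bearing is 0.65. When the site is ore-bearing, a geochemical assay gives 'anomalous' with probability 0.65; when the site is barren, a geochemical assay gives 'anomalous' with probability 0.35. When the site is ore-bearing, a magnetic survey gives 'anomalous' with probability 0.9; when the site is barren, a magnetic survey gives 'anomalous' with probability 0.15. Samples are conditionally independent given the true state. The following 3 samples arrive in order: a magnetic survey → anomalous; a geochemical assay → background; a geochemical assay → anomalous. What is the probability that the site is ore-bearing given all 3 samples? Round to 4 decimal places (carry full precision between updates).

After a magnetic survey='anomalous': P(ore) = 0.9·0.6500 / (0.9·0.6500 + 0.15·0.3500) ≈ 0.9176
After a geochemical assay='background': P(ore) = 0.35·0.9176 / (0.35·0.9176 + 0.65·0.0824) ≈ 0.8571
After a geochemical assay='anomalous': P(ore) = 0.65·0.8571 / (0.65·0.8571 + 0.35·0.1429) ≈ 0.9176

0.9176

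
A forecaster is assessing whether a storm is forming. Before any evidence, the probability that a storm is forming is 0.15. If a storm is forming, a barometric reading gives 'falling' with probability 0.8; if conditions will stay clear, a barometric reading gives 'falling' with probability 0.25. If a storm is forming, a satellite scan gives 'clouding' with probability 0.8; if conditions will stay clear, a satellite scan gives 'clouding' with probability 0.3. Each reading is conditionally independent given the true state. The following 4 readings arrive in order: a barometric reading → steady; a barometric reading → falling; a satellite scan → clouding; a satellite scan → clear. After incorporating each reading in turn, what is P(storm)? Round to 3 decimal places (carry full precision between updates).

0.103

After a barometric reading='steady': P(storm) = 0.2·0.1500 / (0.2·0.1500 + 0.75·0.8500) ≈ 0.0449
After a barometric reading='falling': P(storm) = 0.8·0.0449 / (0.8·0.0449 + 0.25·0.9551) ≈ 0.1309
After a satellite scan='clouding': P(storm) = 0.8·0.1309 / (0.8·0.1309 + 0.3·0.8691) ≈ 0.2865
After a satellite scan='clear': P(storm) = 0.2·0.2865 / (0.2·0.2865 + 0.7·0.7135) ≈ 0.1029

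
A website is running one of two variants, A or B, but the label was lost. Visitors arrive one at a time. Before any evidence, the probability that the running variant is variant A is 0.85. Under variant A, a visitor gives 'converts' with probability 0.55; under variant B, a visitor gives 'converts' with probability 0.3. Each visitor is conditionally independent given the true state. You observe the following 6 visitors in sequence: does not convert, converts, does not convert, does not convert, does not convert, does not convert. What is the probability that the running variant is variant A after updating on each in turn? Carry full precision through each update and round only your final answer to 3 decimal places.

After 'does not convert': P(A) = 0.45·0.8500 / (0.45·0.8500 + 0.7·0.1500) ≈ 0.7846
After 'converts': P(A) = 0.55·0.7846 / (0.55·0.7846 + 0.3·0.2154) ≈ 0.8698
After 'does not convert': P(A) = 0.45·0.8698 / (0.45·0.8698 + 0.7·0.1302) ≈ 0.8111
After 'does not convert': P(A) = 0.45·0.8111 / (0.45·0.8111 + 0.7·0.1889) ≈ 0.7340
After 'does not convert': P(A) = 0.45·0.7340 / (0.45·0.7340 + 0.7·0.2660) ≈ 0.6395
After 'does not convert': P(A) = 0.45·0.6395 / (0.45·0.6395 + 0.7·0.3605) ≈ 0.5328

0.533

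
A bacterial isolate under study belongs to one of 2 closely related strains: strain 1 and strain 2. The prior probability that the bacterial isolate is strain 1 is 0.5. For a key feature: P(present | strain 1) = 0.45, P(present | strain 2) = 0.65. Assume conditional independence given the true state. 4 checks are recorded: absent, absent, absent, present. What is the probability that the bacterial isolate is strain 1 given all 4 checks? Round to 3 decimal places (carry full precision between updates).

0.729

After 'absent': P(strain 1) = 0.55·0.5000 / (0.55·0.5000 + 0.35·0.5000) ≈ 0.6111
After 'absent': P(strain 1) = 0.55·0.6111 / (0.55·0.6111 + 0.35·0.3889) ≈ 0.7118
After 'absent': P(strain 1) = 0.55·0.7118 / (0.55·0.7118 + 0.35·0.2882) ≈ 0.7951
After 'present': P(strain 1) = 0.45·0.7951 / (0.45·0.7951 + 0.65·0.2049) ≈ 0.7287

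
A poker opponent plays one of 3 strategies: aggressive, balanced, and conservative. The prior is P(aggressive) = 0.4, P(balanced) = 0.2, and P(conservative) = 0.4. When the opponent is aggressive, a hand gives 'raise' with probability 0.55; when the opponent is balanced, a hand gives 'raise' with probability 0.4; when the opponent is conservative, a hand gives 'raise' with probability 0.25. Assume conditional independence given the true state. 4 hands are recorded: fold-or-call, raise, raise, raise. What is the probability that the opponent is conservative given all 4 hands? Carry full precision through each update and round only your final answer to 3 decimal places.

0.111

Apply Bayes' rule sequentially, carrying P(conservative) forward.
After 'fold-or-call': normaliser = 0.45·0.4000 + 0.6·0.2000 + 0.75·0.4000; P(aggressive) ≈ 0.3000, P(balanced) ≈ 0.2000, P(conservative) ≈ 0.5000
After 'raise': normaliser = 0.55·0.3000 + 0.4·0.2000 + 0.25·0.5000; P(aggressive) ≈ 0.4459, P(balanced) ≈ 0.2162, P(conservative) ≈ 0.3378
After 'raise': normaliser = 0.55·0.4459 + 0.4·0.2162 + 0.25·0.3378; P(aggressive) ≈ 0.5893, P(balanced) ≈ 0.2078, P(conservative) ≈ 0.2029
After 'raise': normaliser = 0.55·0.5893 + 0.4·0.2078 + 0.25·0.2029; P(aggressive) ≈ 0.7077, P(balanced) ≈ 0.1815, P(conservative) ≈ 0.1108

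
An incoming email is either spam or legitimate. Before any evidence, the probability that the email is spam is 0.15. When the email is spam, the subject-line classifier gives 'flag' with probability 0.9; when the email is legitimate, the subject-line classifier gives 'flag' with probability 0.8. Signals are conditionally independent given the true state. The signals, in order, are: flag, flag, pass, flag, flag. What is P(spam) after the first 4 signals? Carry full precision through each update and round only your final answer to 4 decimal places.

Each posterior becomes the prior for the next update.
After 'flag': P(spam) = 0.9·0.1500 / (0.9·0.1500 + 0.8·0.8500) ≈ 0.1656
After 'flag': P(spam) = 0.9·0.1656 / (0.9·0.1656 + 0.8·0.8344) ≈ 0.1826
After 'pass': P(spam) = 0.1·0.1826 / (0.1·0.1826 + 0.2·0.8174) ≈ 0.1005
After 'flag': P(spam) = 0.9·0.1005 / (0.9·0.1005 + 0.8·0.8995) ≈ 0.1116

0.1116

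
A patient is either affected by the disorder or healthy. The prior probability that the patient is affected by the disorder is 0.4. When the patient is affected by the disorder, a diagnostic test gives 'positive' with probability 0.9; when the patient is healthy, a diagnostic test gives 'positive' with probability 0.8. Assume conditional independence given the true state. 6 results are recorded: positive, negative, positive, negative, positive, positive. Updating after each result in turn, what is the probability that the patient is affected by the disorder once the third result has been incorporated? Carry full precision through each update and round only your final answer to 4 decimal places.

After 'positive': P(affected) = 0.9·0.4000 / (0.9·0.4000 + 0.8·0.6000) ≈ 0.4286
After 'negative': P(affected) = 0.1·0.4286 / (0.1·0.4286 + 0.2·0.5714) ≈ 0.2727
After 'positive': P(affected) = 0.9·0.2727 / (0.9·0.2727 + 0.8·0.7273) ≈ 0.2967

0.2967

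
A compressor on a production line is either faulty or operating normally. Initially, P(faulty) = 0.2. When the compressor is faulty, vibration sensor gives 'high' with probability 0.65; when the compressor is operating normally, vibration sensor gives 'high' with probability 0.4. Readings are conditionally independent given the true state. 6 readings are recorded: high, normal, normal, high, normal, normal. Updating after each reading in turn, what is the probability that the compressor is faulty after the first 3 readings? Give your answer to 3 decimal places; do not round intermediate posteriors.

Apply Bayes' rule sequentially, carrying P(faulty) forward.
After 'high': P(faulty) = 0.65·0.2000 / (0.65·0.2000 + 0.4·0.8000) ≈ 0.2889
After 'normal': P(faulty) = 0.35·0.2889 / (0.35·0.2889 + 0.6·0.7111) ≈ 0.1916
After 'normal': P(faulty) = 0.35·0.1916 / (0.35·0.1916 + 0.6·0.8084) ≈ 0.1214

0.121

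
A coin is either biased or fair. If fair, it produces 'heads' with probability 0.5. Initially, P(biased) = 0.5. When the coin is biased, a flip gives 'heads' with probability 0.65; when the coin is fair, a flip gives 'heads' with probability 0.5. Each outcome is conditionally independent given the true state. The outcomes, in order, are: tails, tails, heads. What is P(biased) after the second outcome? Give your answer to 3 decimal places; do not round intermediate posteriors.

0.329

After 'tails': P(biased) = 0.35·0.5000 / (0.35·0.5000 + 0.5·0.5000) ≈ 0.4118
After 'tails': P(biased) = 0.35·0.4118 / (0.35·0.4118 + 0.5·0.5882) ≈ 0.3289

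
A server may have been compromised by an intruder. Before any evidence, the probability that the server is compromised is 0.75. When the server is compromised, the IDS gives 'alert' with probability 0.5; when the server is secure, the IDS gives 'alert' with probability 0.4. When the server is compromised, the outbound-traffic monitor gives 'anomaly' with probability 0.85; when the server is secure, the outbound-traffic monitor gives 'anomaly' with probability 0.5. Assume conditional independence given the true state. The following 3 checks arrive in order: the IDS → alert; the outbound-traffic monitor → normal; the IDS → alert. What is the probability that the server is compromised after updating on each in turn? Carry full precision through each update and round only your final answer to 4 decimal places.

Apply Bayes' rule sequentially, carrying P(compromised) forward.
After the IDS='alert': P(compromised) = 0.5·0.7500 / (0.5·0.7500 + 0.4·0.2500) ≈ 0.7895
After the outbound-traffic monitor='normal': P(compromised) = 0.15·0.7895 / (0.15·0.7895 + 0.5·0.2105) ≈ 0.5294
After the IDS='alert': P(compromised) = 0.5·0.5294 / (0.5·0.5294 + 0.4·0.4706) ≈ 0.5844

0.5844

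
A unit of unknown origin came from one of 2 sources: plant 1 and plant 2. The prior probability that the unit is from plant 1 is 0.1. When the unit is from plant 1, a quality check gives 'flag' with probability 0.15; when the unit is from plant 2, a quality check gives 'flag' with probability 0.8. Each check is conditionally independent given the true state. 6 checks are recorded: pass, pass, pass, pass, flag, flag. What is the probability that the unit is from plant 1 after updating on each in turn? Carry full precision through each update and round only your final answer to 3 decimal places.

After 'pass': P(plant 1) = 0.85·0.1000 / (0.85·0.1000 + 0.2·0.9000) ≈ 0.3208
After 'pass': P(plant 1) = 0.85·0.3208 / (0.85·0.3208 + 0.2·0.6792) ≈ 0.6674
After 'pass': P(plant 1) = 0.85·0.6674 / (0.85·0.6674 + 0.2·0.3326) ≈ 0.8951
After 'pass': P(plant 1) = 0.85·0.8951 / (0.85·0.8951 + 0.2·0.1049) ≈ 0.9732
After 'flag': P(plant 1) = 0.15·0.9732 / (0.15·0.9732 + 0.8·0.0268) ≈ 0.8717
After 'flag': P(plant 1) = 0.15·0.8717 / (0.15·0.8717 + 0.8·0.1283) ≈ 0.5603

0.560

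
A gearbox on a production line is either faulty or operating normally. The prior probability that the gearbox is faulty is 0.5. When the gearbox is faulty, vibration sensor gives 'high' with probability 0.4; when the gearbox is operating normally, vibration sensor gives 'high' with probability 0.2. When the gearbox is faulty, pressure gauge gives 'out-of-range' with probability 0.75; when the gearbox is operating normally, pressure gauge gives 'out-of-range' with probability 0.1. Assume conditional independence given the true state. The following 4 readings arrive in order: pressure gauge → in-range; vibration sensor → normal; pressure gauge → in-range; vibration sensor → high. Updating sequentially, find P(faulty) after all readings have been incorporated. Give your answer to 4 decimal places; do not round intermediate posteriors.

0.1037

After pressure gauge='in-range': P(faulty) = 0.25·0.5000 / (0.25·0.5000 + 0.9·0.5000) ≈ 0.2174
After vibration sensor='normal': P(faulty) = 0.6·0.2174 / (0.6·0.2174 + 0.8·0.7826) ≈ 0.1724
After pressure gauge='in-range': P(faulty) = 0.25·0.1724 / (0.25·0.1724 + 0.9·0.8276) ≈ 0.0547
After vibration sensor='high': P(faulty) = 0.4·0.0547 / (0.4·0.0547 + 0.2·0.9453) ≈ 0.1037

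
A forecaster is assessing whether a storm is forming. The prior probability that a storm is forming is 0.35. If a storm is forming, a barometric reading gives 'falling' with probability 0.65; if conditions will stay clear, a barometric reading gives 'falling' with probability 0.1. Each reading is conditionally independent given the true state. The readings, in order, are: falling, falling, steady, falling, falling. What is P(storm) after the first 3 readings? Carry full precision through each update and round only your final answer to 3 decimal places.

0.898

After 'falling': P(storm) = 0.65·0.3500 / (0.65·0.3500 + 0.1·0.6500) ≈ 0.7778
After 'falling': P(storm) = 0.65·0.7778 / (0.65·0.7778 + 0.1·0.2222) ≈ 0.9579
After 'steady': P(storm) = 0.35·0.9579 / (0.35·0.9579 + 0.9·0.0421) ≈ 0.8984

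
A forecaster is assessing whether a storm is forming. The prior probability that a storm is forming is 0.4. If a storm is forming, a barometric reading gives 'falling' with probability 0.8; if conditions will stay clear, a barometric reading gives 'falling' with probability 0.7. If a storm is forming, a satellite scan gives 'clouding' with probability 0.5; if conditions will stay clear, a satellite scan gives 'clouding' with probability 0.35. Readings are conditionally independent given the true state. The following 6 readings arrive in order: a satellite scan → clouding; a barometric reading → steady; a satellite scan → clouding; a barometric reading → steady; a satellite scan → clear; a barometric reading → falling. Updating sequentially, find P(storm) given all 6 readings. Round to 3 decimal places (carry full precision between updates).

After a satellite scan='clouding': P(storm) = 0.5·0.4000 / (0.5·0.4000 + 0.35·0.6000) ≈ 0.4878
After a barometric reading='steady': P(storm) = 0.2·0.4878 / (0.2·0.4878 + 0.3·0.5122) ≈ 0.3883
After a satellite scan='clouding': P(storm) = 0.5·0.3883 / (0.5·0.3883 + 0.35·0.6117) ≈ 0.4756
After a barometric reading='steady': P(storm) = 0.2·0.4756 / (0.2·0.4756 + 0.3·0.5244) ≈ 0.3768
After a satellite scan='clear': P(storm) = 0.5·0.3768 / (0.5·0.3768 + 0.65·0.6232) ≈ 0.3175
After a barometric reading='falling': P(storm) = 0.8·0.3175 / (0.8·0.3175 + 0.7·0.6825) ≈ 0.3471

0.347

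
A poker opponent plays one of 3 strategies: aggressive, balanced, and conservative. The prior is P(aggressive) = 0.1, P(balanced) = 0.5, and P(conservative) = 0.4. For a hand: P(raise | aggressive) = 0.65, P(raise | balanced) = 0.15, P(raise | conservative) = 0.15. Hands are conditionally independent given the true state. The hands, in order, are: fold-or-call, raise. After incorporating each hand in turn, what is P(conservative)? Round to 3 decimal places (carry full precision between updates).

0.371

After 'fold-or-call': normaliser = 0.35·0.1000 + 0.85·0.5000 + 0.85·0.4000; P(aggressive) ≈ 0.0437, P(balanced) ≈ 0.5312, P(conservative) ≈ 0.4250
After 'raise': normaliser = 0.65·0.0437 + 0.15·0.5312 + 0.15·0.4250; P(aggressive) ≈ 0.1655, P(balanced) ≈ 0.4636, P(conservative) ≈ 0.3709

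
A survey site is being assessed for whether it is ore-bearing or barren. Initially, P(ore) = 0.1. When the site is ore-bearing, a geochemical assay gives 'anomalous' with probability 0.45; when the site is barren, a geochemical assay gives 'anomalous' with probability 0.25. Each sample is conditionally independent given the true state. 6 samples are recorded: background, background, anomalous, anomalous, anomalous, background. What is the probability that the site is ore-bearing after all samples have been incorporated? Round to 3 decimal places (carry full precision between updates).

Each posterior becomes the prior for the next update.
After 'background': P(ore) = 0.55·0.1000 / (0.55·0.1000 + 0.75·0.9000) ≈ 0.0753
After 'background': P(ore) = 0.55·0.0753 / (0.55·0.0753 + 0.75·0.9247) ≈ 0.0564
After 'anomalous': P(ore) = 0.45·0.0564 / (0.45·0.0564 + 0.25·0.9436) ≈ 0.0971
After 'anomalous': P(ore) = 0.45·0.0971 / (0.45·0.0971 + 0.25·0.9029) ≈ 0.1622
After 'anomalous': P(ore) = 0.45·0.1622 / (0.45·0.1622 + 0.25·0.8378) ≈ 0.2584
After 'background': P(ore) = 0.55·0.2584 / (0.55·0.2584 + 0.75·0.7416) ≈ 0.2035

0.204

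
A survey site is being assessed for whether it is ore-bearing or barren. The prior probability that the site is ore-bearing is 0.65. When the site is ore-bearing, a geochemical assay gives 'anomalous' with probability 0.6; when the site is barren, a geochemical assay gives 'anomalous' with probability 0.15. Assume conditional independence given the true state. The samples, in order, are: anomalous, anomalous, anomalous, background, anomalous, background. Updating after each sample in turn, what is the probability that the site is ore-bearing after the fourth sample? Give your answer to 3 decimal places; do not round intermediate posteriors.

0.982

Each posterior becomes the prior for the next update.
After 'anomalous': P(ore) = 0.6·0.6500 / (0.6·0.6500 + 0.15·0.3500) ≈ 0.8814
After 'anomalous': P(ore) = 0.6·0.8814 / (0.6·0.8814 + 0.15·0.1186) ≈ 0.9674
After 'anomalous': P(ore) = 0.6·0.9674 / (0.6·0.9674 + 0.15·0.0326) ≈ 0.9917
After 'background': P(ore) = 0.4·0.9917 / (0.4·0.9917 + 0.85·0.0083) ≈ 0.9824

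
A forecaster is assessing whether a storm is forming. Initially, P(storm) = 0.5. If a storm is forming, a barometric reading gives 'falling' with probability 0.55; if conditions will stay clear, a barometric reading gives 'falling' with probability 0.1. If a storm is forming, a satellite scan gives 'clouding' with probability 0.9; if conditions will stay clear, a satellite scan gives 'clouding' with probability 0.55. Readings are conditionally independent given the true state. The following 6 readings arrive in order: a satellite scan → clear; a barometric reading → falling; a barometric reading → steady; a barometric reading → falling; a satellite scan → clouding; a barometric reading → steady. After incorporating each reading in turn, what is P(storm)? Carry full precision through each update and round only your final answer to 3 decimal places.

0.733

After a satellite scan='clear': P(storm) = 0.1·0.5000 / (0.1·0.5000 + 0.45·0.5000) ≈ 0.1818
After a barometric reading='falling': P(storm) = 0.55·0.1818 / (0.55·0.1818 + 0.1·0.8182) ≈ 0.5500
After a barometric reading='steady': P(storm) = 0.45·0.5500 / (0.45·0.5500 + 0.9·0.4500) ≈ 0.3793
After a barometric reading='falling': P(storm) = 0.55·0.3793 / (0.55·0.3793 + 0.1·0.6207) ≈ 0.7707
After a satellite scan='clouding': P(storm) = 0.9·0.7707 / (0.9·0.7707 + 0.55·0.2293) ≈ 0.8462
After a barometric reading='steady': P(storm) = 0.45·0.8462 / (0.45·0.8462 + 0.9·0.1538) ≈ 0.7333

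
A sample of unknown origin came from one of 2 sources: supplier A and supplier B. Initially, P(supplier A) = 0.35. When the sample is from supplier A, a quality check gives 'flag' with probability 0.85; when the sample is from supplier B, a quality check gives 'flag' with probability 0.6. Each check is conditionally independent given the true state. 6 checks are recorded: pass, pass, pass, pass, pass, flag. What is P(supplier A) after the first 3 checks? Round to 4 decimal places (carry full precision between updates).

After 'pass': P(supplier A) = 0.15·0.3500 / (0.15·0.3500 + 0.4·0.6500) ≈ 0.1680
After 'pass': P(supplier A) = 0.15·0.1680 / (0.15·0.1680 + 0.4·0.8320) ≈ 0.0704
After 'pass': P(supplier A) = 0.15·0.0704 / (0.15·0.0704 + 0.4·0.9296) ≈ 0.0276

0.0276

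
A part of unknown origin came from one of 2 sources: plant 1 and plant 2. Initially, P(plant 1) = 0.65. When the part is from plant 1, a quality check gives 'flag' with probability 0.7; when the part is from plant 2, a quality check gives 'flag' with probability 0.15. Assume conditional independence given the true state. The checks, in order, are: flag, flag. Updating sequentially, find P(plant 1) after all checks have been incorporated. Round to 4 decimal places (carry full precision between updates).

0.9759

After 'flag': P(plant 1) = 0.7·0.6500 / (0.7·0.6500 + 0.15·0.3500) ≈ 0.8966
After 'flag': P(plant 1) = 0.7·0.8966 / (0.7·0.8966 + 0.15·0.1034) ≈ 0.9759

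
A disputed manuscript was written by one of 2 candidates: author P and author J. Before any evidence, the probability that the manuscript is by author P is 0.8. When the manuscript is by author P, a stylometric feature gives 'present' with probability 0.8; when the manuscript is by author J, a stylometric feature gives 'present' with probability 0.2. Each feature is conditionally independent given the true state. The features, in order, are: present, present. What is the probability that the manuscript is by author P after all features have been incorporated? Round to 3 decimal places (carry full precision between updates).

Apply Bayes' rule sequentially, carrying P(author P) forward.
After 'present': P(author P) = 0.8·0.8000 / (0.8·0.8000 + 0.2·0.2000) ≈ 0.9412
After 'present': P(author P) = 0.8·0.9412 / (0.8·0.9412 + 0.2·0.0588) ≈ 0.9846

0.985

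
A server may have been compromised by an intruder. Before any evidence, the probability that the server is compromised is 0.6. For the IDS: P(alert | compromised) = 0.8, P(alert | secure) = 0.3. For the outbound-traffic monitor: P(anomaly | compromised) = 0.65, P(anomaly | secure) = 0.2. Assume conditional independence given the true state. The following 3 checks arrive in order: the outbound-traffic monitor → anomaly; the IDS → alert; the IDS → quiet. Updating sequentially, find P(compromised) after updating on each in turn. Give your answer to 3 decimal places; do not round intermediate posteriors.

0.788

After the outbound-traffic monitor='anomaly': P(compromised) = 0.65·0.6000 / (0.65·0.6000 + 0.2·0.4000) ≈ 0.8298
After the IDS='alert': P(compromised) = 0.8·0.8298 / (0.8·0.8298 + 0.3·0.1702) ≈ 0.9286
After the IDS='quiet': P(compromised) = 0.2·0.9286 / (0.2·0.9286 + 0.7·0.0714) ≈ 0.7879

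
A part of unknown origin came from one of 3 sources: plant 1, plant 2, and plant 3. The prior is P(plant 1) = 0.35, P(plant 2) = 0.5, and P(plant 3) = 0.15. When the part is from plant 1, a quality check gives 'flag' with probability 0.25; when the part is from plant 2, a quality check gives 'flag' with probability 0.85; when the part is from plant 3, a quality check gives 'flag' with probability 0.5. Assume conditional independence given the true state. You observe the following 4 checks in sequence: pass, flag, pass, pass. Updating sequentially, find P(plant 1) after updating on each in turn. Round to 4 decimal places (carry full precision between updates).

0.7735

After 'pass': normaliser = 0.75·0.3500 + 0.15·0.5000 + 0.5·0.1500; P(plant 1) ≈ 0.6364, P(plant 2) ≈ 0.1818, P(plant 3) ≈ 0.1818
After 'flag': normaliser = 0.25·0.6364 + 0.85·0.1818 + 0.5·0.1818; P(plant 1) ≈ 0.3933, P(plant 2) ≈ 0.3820, P(plant 3) ≈ 0.2247
After 'pass': normaliser = 0.75·0.3933 + 0.15·0.3820 + 0.5·0.2247; P(plant 1) ≈ 0.6348, P(plant 2) ≈ 0.1233, P(plant 3) ≈ 0.2418
After 'pass': normaliser = 0.75·0.6348 + 0.15·0.1233 + 0.5·0.2418; P(plant 1) ≈ 0.7735, P(plant 2) ≈ 0.0301, P(plant 3) ≈ 0.1964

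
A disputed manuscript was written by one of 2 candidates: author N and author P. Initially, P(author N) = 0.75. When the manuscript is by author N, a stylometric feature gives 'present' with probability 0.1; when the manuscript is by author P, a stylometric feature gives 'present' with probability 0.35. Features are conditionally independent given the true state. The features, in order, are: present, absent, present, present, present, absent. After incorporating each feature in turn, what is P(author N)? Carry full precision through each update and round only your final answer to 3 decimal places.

After 'present': P(author N) = 0.1·0.7500 / (0.1·0.7500 + 0.35·0.2500) ≈ 0.4615
After 'absent': P(author N) = 0.9·0.4615 / (0.9·0.4615 + 0.65·0.5385) ≈ 0.5427
After 'present': P(author N) = 0.1·0.5427 / (0.1·0.5427 + 0.35·0.4573) ≈ 0.2532
After 'present': P(author N) = 0.1·0.2532 / (0.1·0.2532 + 0.35·0.7468) ≈ 0.0883
After 'present': P(author N) = 0.1·0.0883 / (0.1·0.0883 + 0.35·0.9117) ≈ 0.0269
After 'absent': P(author N) = 0.9·0.0269 / (0.9·0.0269 + 0.65·0.9731) ≈ 0.0369

0.037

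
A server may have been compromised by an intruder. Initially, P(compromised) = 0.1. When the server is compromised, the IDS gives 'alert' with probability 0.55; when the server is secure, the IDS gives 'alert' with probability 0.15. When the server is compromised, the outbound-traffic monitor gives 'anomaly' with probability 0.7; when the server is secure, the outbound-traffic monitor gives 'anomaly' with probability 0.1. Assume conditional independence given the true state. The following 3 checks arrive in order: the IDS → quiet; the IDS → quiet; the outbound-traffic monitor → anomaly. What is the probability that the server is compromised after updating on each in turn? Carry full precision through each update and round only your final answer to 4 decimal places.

0.1790

After the IDS='quiet': P(compromised) = 0.45·0.1000 / (0.45·0.1000 + 0.85·0.9000) ≈ 0.0556
After the IDS='quiet': P(compromised) = 0.45·0.0556 / (0.45·0.0556 + 0.85·0.9444) ≈ 0.0302
After the outbound-traffic monitor='anomaly': P(compromised) = 0.7·0.0302 / (0.7·0.0302 + 0.1·0.9698) ≈ 0.1790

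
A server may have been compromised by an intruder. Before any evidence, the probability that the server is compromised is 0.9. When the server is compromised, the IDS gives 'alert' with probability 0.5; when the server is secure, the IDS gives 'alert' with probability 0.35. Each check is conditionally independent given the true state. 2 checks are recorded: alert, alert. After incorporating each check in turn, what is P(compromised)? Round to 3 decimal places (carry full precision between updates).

Each posterior becomes the prior for the next update.
After 'alert': P(compromised) = 0.5·0.9000 / (0.5·0.9000 + 0.35·0.1000) ≈ 0.9278
After 'alert': P(compromised) = 0.5·0.9278 / (0.5·0.9278 + 0.35·0.0722) ≈ 0.9484

0.948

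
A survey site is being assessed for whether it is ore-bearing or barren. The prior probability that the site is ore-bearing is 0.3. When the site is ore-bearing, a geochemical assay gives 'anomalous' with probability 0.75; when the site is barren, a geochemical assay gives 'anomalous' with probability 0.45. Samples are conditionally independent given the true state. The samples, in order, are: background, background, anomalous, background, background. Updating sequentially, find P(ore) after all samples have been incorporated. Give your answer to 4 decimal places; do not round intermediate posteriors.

0.0296

After 'background': P(ore) = 0.25·0.3000 / (0.25·0.3000 + 0.55·0.7000) ≈ 0.1630
After 'background': P(ore) = 0.25·0.1630 / (0.25·0.1630 + 0.55·0.8370) ≈ 0.0813
After 'anomalous': P(ore) = 0.75·0.0813 / (0.75·0.0813 + 0.45·0.9187) ≈ 0.1286
After 'background': P(ore) = 0.25·0.1286 / (0.25·0.1286 + 0.55·0.8714) ≈ 0.0629
After 'background': P(ore) = 0.25·0.0629 / (0.25·0.0629 + 0.55·0.9371) ≈ 0.0296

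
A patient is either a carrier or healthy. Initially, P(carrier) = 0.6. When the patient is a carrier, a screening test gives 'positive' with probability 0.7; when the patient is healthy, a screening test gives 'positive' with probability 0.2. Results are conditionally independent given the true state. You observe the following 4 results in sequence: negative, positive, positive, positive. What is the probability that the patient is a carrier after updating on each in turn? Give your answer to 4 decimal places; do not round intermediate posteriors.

0.9602

After 'negative': P(carrier) = 0.3·0.6000 / (0.3·0.6000 + 0.8·0.4000) ≈ 0.3600
After 'positive': P(carrier) = 0.7·0.3600 / (0.7·0.3600 + 0.2·0.6400) ≈ 0.6632
After 'positive': P(carrier) = 0.7·0.6632 / (0.7·0.6632 + 0.2·0.3368) ≈ 0.8733
After 'positive': P(carrier) = 0.7·0.8733 / (0.7·0.8733 + 0.2·0.1267) ≈ 0.9602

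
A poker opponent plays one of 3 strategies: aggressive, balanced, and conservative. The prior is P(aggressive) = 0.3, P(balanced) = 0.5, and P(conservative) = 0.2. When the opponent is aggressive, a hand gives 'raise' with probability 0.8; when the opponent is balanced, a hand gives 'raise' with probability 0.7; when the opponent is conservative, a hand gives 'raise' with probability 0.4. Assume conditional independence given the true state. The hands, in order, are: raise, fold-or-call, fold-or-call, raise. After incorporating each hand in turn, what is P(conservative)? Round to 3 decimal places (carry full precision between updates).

0.279

After 'raise': normaliser = 0.8·0.3000 + 0.7·0.5000 + 0.4·0.2000; P(aggressive) ≈ 0.3582, P(balanced) ≈ 0.5224, P(conservative) ≈ 0.1194
After 'fold-or-call': normaliser = 0.2·0.3582 + 0.3·0.5224 + 0.6·0.1194; P(aggressive) ≈ 0.2388, P(balanced) ≈ 0.5224, P(conservative) ≈ 0.2388
After 'fold-or-call': normaliser = 0.2·0.2388 + 0.3·0.5224 + 0.6·0.2388; P(aggressive) ≈ 0.1373, P(balanced) ≈ 0.4506, P(conservative) ≈ 0.4120
After 'raise': normaliser = 0.8·0.1373 + 0.7·0.4506 + 0.4·0.4120; P(aggressive) ≈ 0.1862, P(balanced) ≈ 0.5345, P(conservative) ≈ 0.2793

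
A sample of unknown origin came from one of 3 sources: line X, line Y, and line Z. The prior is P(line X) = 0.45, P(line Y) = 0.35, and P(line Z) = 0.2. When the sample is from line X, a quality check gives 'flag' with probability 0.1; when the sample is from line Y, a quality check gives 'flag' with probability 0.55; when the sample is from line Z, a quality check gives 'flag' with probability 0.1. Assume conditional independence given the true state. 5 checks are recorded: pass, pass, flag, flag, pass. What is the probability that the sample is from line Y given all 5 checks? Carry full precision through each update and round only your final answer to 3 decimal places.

0.671

After 'pass': normaliser = 0.9·0.4500 + 0.45·0.3500 + 0.9·0.2000; P(line X) ≈ 0.5455, P(line Y) ≈ 0.2121, P(line Z) ≈ 0.2424
After 'pass': normaliser = 0.9·0.5455 + 0.45·0.2121 + 0.9·0.2424; P(line X) ≈ 0.6102, P(line Y) ≈ 0.1186, P(line Z) ≈ 0.2712
After 'flag': normaliser = 0.1·0.6102 + 0.55·0.1186 + 0.1·0.2712; P(line X) ≈ 0.3978, P(line Y) ≈ 0.4254, P(line Z) ≈ 0.1768
After 'flag': normaliser = 0.1·0.3978 + 0.55·0.4254 + 0.1·0.1768; P(line X) ≈ 0.1365, P(line Y) ≈ 0.8028, P(line Z) ≈ 0.0607
After 'pass': normaliser = 0.9·0.1365 + 0.45·0.8028 + 0.9·0.0607; P(line X) ≈ 0.2280, P(line Y) ≈ 0.6706, P(line Z) ≈ 0.1013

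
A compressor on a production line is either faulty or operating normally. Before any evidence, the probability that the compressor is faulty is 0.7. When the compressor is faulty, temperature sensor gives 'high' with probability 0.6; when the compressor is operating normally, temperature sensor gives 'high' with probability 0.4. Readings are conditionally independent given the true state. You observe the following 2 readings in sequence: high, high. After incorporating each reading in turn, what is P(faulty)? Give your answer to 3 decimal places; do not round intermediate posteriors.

0.840

After 'high': P(faulty) = 0.6·0.7000 / (0.6·0.7000 + 0.4·0.3000) ≈ 0.7778
After 'high': P(faulty) = 0.6·0.7778 / (0.6·0.7778 + 0.4·0.2222) ≈ 0.8400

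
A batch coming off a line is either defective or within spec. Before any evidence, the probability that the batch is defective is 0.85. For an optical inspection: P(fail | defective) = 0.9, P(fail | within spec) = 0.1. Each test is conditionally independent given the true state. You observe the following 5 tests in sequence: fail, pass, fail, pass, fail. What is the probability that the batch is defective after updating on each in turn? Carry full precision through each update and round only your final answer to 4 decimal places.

0.9808

After 'fail': P(defective) = 0.9·0.8500 / (0.9·0.8500 + 0.1·0.1500) ≈ 0.9808
After 'pass': P(defective) = 0.1·0.9808 / (0.1·0.9808 + 0.9·0.0192) ≈ 0.8500
After 'fail': P(defective) = 0.9·0.8500 / (0.9·0.8500 + 0.1·0.1500) ≈ 0.9808
After 'pass': P(defective) = 0.1·0.9808 / (0.1·0.9808 + 0.9·0.0192) ≈ 0.8500
After 'fail': P(defective) = 0.9·0.8500 / (0.9·0.8500 + 0.1·0.1500) ≈ 0.9808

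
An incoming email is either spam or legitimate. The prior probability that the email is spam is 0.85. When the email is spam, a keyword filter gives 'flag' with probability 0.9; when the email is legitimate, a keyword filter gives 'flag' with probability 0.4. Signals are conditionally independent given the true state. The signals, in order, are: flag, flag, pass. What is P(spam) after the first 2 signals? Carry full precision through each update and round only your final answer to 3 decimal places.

After 'flag': P(spam) = 0.9·0.8500 / (0.9·0.8500 + 0.4·0.1500) ≈ 0.9273
After 'flag': P(spam) = 0.9·0.9273 / (0.9·0.9273 + 0.4·0.0727) ≈ 0.9663

0.966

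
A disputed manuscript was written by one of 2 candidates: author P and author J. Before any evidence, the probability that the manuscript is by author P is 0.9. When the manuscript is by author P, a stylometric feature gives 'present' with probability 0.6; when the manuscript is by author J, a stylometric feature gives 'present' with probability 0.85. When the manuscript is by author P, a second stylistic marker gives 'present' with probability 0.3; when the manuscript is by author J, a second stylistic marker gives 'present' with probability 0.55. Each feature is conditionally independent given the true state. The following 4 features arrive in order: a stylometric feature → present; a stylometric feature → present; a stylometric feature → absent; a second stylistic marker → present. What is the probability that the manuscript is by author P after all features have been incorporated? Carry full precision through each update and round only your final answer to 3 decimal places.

0.867

After a stylometric feature='present': P(author P) = 0.6·0.9000 / (0.6·0.9000 + 0.85·0.1000) ≈ 0.8640
After a stylometric feature='present': P(author P) = 0.6·0.8640 / (0.6·0.8640 + 0.85·0.1360) ≈ 0.8177
After a stylometric feature='absent': P(author P) = 0.4·0.8177 / (0.4·0.8177 + 0.15·0.1823) ≈ 0.9228
After a second stylistic marker='present': P(author P) = 0.3·0.9228 / (0.3·0.9228 + 0.55·0.0772) ≈ 0.8671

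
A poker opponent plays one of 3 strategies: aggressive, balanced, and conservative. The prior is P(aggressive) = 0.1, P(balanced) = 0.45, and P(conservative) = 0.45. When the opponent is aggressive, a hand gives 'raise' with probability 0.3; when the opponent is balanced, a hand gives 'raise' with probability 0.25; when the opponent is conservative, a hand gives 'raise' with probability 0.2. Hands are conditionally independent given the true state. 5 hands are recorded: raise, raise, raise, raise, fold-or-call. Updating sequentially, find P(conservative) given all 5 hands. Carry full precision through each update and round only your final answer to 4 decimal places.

Apply Bayes' rule sequentially, carrying P(conservative) forward.
After 'raise': normaliser = 0.3·0.1000 + 0.25·0.4500 + 0.2·0.4500; P(aggressive) ≈ 0.1290, P(balanced) ≈ 0.4839, P(conservative) ≈ 0.3871
After 'raise': normaliser = 0.3·0.1290 + 0.25·0.4839 + 0.2·0.3871; P(aggressive) ≈ 0.1633, P(balanced) ≈ 0.5102, P(conservative) ≈ 0.3265
After 'raise': normaliser = 0.3·0.1633 + 0.25·0.5102 + 0.2·0.3265; P(aggressive) ≈ 0.2025, P(balanced) ≈ 0.5274, P(conservative) ≈ 0.2700
After 'raise': normaliser = 0.3·0.2025 + 0.25·0.5274 + 0.2·0.2700; P(aggressive) ≈ 0.2464, P(balanced) ≈ 0.5346, P(conservative) ≈ 0.2190
After 'fold-or-call': normaliser = 0.7·0.2464 + 0.75·0.5346 + 0.8·0.2190; P(aggressive) ≈ 0.2304, P(balanced) ≈ 0.5356, P(conservative) ≈ 0.2340

0.2340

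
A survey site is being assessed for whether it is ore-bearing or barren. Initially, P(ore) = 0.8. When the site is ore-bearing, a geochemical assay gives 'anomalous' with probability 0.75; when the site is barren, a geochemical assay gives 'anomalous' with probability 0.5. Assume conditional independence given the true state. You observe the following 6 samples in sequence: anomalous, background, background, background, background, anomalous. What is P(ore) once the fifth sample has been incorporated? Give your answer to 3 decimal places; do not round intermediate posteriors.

After 'anomalous': P(ore) = 0.75·0.8000 / (0.75·0.8000 + 0.5·0.2000) ≈ 0.8571
After 'background': P(ore) = 0.25·0.8571 / (0.25·0.8571 + 0.5·0.1429) ≈ 0.7500
After 'background': P(ore) = 0.25·0.7500 / (0.25·0.7500 + 0.5·0.2500) ≈ 0.6000
After 'background': P(ore) = 0.25·0.6000 / (0.25·0.6000 + 0.5·0.4000) ≈ 0.4286
After 'background': P(ore) = 0.25·0.4286 / (0.25·0.4286 + 0.5·0.5714) ≈ 0.2727

0.273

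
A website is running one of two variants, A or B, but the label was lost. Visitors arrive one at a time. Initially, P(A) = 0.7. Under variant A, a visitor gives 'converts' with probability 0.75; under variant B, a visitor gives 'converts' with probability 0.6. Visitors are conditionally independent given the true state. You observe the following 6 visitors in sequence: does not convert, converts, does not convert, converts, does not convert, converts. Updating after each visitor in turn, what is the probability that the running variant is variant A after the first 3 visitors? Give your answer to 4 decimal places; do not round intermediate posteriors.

0.5326

Each posterior becomes the prior for the next update.
After 'does not convert': P(A) = 0.25·0.7000 / (0.25·0.7000 + 0.4·0.3000) ≈ 0.5932
After 'converts': P(A) = 0.75·0.5932 / (0.75·0.5932 + 0.6·0.4068) ≈ 0.6458
After 'does not convert': P(A) = 0.25·0.6458 / (0.25·0.6458 + 0.4·0.3542) ≈ 0.5326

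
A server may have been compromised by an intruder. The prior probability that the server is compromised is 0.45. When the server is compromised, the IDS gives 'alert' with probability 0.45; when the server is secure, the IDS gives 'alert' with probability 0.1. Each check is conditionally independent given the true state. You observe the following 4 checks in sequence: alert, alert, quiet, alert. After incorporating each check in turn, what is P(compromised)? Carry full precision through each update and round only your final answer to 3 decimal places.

0.979

After 'alert': P(compromised) = 0.45·0.4500 / (0.45·0.4500 + 0.1·0.5500) ≈ 0.7864
After 'alert': P(compromised) = 0.45·0.7864 / (0.45·0.7864 + 0.1·0.2136) ≈ 0.9431
After 'quiet': P(compromised) = 0.55·0.9431 / (0.55·0.9431 + 0.9·0.0569) ≈ 0.9101
After 'alert': P(compromised) = 0.45·0.9101 / (0.45·0.9101 + 0.1·0.0899) ≈ 0.9785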